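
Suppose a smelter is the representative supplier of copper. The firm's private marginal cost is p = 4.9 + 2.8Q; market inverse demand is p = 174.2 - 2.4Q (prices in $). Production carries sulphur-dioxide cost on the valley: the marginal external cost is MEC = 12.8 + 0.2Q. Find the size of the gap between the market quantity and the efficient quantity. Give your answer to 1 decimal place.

3.6 units

Market equilibrium (private): 4.9 + 2.8Q = 174.2 - 2.4Q → Q_m = 32.5577.
Social marginal cost = private MC + MEC = 17.7 + 3.0Q.
Set SMC = demand: 17.7 + 3.0Q = 174.2 - 2.4Q → Q* = 28.9815.
Gap = |32.5577 − 28.9815| = 3.5762.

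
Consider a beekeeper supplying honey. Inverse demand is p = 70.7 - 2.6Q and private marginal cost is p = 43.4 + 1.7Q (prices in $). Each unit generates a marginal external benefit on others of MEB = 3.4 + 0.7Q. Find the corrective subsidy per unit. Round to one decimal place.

subsidy = $9.4 per unit

Social marginal cost = private MC − MEB = 40.0 + Q.
Set SMC = demand: 40.0 + Q = 70.7 - 2.6Q → Q* = 8.5278.
The Pigouvian subsidy equals MEB at Q*: 3.4 + 0.7×8.5278 = 9.3695.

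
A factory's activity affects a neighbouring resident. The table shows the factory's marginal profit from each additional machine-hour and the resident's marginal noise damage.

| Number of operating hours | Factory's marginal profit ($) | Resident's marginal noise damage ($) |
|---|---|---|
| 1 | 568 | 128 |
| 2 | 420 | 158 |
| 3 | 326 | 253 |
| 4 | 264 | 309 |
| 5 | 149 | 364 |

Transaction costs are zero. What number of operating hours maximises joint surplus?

3

Bargaining reaches the level where marginal profit last exceeds marginal noise damage.
That holds through level 3 (326 ≥ 253) but not at 4 (264 < 309).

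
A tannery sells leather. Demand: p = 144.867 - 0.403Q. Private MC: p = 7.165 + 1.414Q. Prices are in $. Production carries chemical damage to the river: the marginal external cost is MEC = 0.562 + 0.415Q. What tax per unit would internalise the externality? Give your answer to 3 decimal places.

Social marginal cost = private MC + MEC = 7.727 + 1.829Q.
Set SMC = demand: 7.727 + 1.829Q = 144.867 - 0.403Q → Q* = 61.4427.
The Pigouvian tax equals MEC at Q*: 0.562 + 0.415×61.4427 = 26.0607.

tax = $26.061 per unit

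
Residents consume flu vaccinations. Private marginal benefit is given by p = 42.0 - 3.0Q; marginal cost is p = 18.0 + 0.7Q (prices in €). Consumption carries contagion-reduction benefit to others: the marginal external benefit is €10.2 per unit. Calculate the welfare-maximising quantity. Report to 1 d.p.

Social marginal benefit = demand + MEB = 52.2 - 3.0Q.
Set SMB = MC: 52.2 - 3.0Q = 18.0 + 0.7Q → Q* = 9.2432.

Q* = 9.2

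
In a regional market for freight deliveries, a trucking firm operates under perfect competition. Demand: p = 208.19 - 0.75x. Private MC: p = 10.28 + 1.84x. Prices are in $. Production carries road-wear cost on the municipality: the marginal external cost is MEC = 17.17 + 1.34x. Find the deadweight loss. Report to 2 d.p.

DWL = $1818.76

Market equilibrium (private): 10.28 + 1.84x = 208.19 - 0.75x → x_m = 76.4131.
Social marginal cost = private MC + MEC = 27.45 + 3.18x.
Set SMC = demand: 27.45 + 3.18x = 208.19 - 0.75x → x* = 45.9898.
Height of the DWL triangle at x_m is SMC(x_m) − demand(x_m) = MEC(x_m) = 119.5636.
DWL = ½ × 30.4233 × 119.5636 = 1818.7596.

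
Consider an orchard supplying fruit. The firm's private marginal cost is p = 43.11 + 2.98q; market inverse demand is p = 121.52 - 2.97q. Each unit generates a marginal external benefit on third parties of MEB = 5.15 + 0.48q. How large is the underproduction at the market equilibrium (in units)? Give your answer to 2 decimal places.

2.10 units

Market equilibrium (private): 43.11 + 2.98q = 121.52 - 2.97q → q_m = 13.1782.
Social marginal cost = private MC − MEB = 37.96 + 2.50q.
Set SMC = demand: 37.96 + 2.50q = 121.52 - 2.97q → q* = 15.2761.
Gap = |13.1782 − 15.2761| = 2.0979.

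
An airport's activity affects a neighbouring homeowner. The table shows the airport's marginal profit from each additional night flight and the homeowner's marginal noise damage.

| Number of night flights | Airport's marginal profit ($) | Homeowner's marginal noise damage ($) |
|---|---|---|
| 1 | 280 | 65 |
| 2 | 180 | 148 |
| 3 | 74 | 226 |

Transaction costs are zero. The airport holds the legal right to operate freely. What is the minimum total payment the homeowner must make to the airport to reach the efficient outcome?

Left alone the airport would choose level 3 (marginal profit stays positive).
Efficient level: k* = 2 (marginal profit ≥ marginal noise damage through 2).
The homeowner must at least cover the airport's forgone profit from cutting 3→2: 74 = 74.

$74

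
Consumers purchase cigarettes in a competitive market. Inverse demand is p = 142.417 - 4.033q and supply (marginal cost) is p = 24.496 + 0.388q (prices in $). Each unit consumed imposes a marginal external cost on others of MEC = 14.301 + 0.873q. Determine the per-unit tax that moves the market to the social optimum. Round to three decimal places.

Social marginal benefit = demand − MEC = 128.116 - 4.906q.
Set SMB = MC: 128.116 - 4.906q = 24.496 + 0.388q → q* = 19.5731.
The Pigouvian tax equals MEC at q*: 14.301 + 0.873×19.5731 = 31.3883.

tax = $31.388 per unit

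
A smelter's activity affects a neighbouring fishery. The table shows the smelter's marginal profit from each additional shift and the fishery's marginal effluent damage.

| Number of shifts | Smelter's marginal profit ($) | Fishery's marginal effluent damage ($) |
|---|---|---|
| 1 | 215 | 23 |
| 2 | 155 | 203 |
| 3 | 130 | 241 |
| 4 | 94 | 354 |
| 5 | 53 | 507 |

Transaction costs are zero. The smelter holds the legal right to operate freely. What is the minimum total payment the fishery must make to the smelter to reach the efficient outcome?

Left alone the smelter would choose level 5 (marginal profit stays positive).
Efficient level: k* = 1 (marginal profit ≥ marginal effluent damage through 1).
The fishery must at least cover the smelter's forgone profit from cutting 5→1: 155 + 130 + 94 + 53 = 432.

$432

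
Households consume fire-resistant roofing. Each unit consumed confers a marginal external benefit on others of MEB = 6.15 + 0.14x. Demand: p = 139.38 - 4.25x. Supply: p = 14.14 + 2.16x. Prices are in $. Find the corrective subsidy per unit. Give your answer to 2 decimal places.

Social marginal benefit = demand + MEB = 145.53 - 4.11x.
Set SMB = MC: 145.53 - 4.11x = 14.14 + 2.16x → x* = 20.9553.
The Pigouvian subsidy equals MEB at x*: 6.15 + 0.14×20.9553 = 9.0837.

subsidy = $9.08 per unit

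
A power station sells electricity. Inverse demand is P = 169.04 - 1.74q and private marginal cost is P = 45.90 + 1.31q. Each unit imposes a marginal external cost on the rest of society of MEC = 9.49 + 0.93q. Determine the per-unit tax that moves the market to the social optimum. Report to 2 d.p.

tax = 36.05 per unit

Social marginal cost = private MC + MEC = 55.39 + 2.24q.
Set SMC = demand: 55.39 + 2.24q = 169.04 - 1.74q → q* = 28.5553.
The Pigouvian tax equals MEC at q*: 9.49 + 0.93×28.5553 = 36.0464.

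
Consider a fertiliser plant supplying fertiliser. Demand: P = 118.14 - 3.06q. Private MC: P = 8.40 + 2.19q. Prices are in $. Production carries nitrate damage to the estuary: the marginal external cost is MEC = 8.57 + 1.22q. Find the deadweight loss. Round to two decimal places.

Market equilibrium (private): 8.40 + 2.19q = 118.14 - 3.06q → q_m = 20.9029.
Social marginal cost = private MC + MEC = 16.97 + 3.41q.
Set SMC = demand: 16.97 + 3.41q = 118.14 - 3.06q → q* = 15.6368.
The loss is the area between SMC and demand from q* to q_m; with linear curves that's a triangle of height MEC(q_m).
DWL = ½ × 5.2661 × 34.0715 = 89.7120.

DWL = $89.71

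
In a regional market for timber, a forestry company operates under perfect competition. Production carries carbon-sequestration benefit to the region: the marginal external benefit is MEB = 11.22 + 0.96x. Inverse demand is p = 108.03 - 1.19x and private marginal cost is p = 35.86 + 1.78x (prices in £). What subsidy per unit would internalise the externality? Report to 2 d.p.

Social marginal cost = private MC − MEB = 24.64 + 0.82x.
Set SMC = demand: 24.64 + 0.82x = 108.03 - 1.19x → x* = 41.4876.
The Pigouvian subsidy equals MEB at x*: 11.22 + 0.96×41.4876 = 51.0481.

subsidy = £51.05 per unit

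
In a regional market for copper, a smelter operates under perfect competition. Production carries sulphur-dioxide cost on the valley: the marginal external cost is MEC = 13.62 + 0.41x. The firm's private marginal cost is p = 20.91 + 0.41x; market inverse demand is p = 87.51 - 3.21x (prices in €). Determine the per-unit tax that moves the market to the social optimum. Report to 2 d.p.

tax = €19.01 per unit

Social marginal cost = private MC + MEC = 34.53 + 0.82x.
Set SMC = demand: 34.53 + 0.82x = 87.51 - 3.21x → x* = 13.1464.
The Pigouvian tax equals MEC at x*: 13.62 + 0.41×13.1464 = 19.0100.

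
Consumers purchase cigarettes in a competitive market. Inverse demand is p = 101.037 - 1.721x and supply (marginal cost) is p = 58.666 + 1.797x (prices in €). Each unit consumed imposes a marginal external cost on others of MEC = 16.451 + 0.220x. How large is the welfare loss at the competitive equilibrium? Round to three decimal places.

DWL = €48.801

Market equilibrium (private): 58.666 + 1.797x = 101.037 - 1.721x → x_m = 12.0441.
Social marginal benefit = demand − MEC = 84.586 - 1.941x.
Set SMB = MC: 84.586 - 1.941x = 58.666 + 1.797x → x* = 6.9342.
The loss is the area between SMB and MC from x* to x_m; with linear curves that's a triangle of height MEC(x_m).
DWL = ½ × 5.1099 × 19.1007 = 48.8013.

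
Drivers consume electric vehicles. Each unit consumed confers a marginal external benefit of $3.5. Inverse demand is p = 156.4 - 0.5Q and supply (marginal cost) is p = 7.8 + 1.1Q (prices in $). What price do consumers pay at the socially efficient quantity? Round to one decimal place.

P = $108.9

Social marginal benefit = demand + MEB = 159.9 - 0.5Q.
Set SMB = MC: 159.9 - 0.5Q = 7.8 + 1.1Q → Q* = 95.0625.
Consumer price on the demand curve at Q*: 156.4 − 0.5×95.0625 = 108.8688.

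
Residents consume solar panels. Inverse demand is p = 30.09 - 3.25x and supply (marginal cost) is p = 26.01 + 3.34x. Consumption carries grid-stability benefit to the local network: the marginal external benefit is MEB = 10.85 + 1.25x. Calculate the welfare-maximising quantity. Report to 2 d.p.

Social marginal benefit = demand + MEB = 40.94 - 2.00x.
Set SMB = MC: 40.94 - 2.00x = 26.01 + 3.34x → x* = 2.7959.

x* = 2.80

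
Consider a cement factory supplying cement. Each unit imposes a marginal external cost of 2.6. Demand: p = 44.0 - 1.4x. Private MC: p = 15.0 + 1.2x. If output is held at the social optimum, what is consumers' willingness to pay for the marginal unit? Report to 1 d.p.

P = 29.8

Social marginal cost = private MC + MEC = 17.6 + 1.2x.
Set SMC = demand: 17.6 + 1.2x = 44.0 - 1.4x → x* = 10.1538.
Consumer price on the demand curve at x*: 44.0 − 1.4×10.1538 = 29.7847.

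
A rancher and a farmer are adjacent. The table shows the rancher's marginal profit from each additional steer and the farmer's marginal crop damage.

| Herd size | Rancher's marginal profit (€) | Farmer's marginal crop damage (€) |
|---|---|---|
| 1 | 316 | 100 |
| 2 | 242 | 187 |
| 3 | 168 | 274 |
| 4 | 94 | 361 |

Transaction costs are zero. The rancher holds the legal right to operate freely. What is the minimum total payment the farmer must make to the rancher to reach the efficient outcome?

Left alone the rancher would choose level 4 (marginal profit stays positive).
Efficient level: k* = 2 (marginal profit ≥ marginal crop damage through 2).
The farmer must at least cover the rancher's forgone profit from cutting 4→2: 168 + 94 = 262.

€262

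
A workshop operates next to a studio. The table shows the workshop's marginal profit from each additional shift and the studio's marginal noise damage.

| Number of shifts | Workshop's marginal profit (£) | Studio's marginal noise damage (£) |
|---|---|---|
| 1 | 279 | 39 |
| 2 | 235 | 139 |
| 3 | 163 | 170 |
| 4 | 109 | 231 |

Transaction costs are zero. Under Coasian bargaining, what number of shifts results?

Bargaining reaches the level where marginal profit last exceeds marginal noise damage.
That holds through level 2 (235 ≥ 139) but not at 3 (163 < 170).

2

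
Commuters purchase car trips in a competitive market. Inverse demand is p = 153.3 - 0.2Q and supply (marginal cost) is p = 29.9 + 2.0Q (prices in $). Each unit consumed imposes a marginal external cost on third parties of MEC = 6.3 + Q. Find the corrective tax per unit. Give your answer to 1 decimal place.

Social marginal benefit = demand − MEC = 147.0 - 1.2Q.
Set SMB = MC: 147.0 - 1.2Q = 29.9 + 2.0Q → Q* = 36.5938.
The Pigouvian tax equals MEC at Q*: 6.3 + 1.0×36.5938 = 42.8938.

tax = $42.9 per unit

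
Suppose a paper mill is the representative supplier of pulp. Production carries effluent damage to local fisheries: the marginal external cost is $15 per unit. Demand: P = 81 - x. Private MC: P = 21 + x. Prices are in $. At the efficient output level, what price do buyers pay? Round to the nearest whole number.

Social marginal cost = private MC + MEC = 36 + x.
Set SMC = demand: 36 + x = 81 - x → x* = 22.5000.
Consumer price on the demand curve at x*: 81 − 1×22.5000 = 58.5000.

P = $59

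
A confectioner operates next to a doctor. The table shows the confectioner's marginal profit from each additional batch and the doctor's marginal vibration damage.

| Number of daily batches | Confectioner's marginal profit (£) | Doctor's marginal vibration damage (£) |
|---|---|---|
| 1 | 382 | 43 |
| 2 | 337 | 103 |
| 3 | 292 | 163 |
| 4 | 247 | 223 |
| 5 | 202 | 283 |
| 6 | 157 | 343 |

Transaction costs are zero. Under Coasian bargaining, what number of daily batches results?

4

Bargaining reaches the level where marginal profit last exceeds marginal vibration damage.
That holds through level 4 (247 ≥ 223) but not at 5 (202 < 283).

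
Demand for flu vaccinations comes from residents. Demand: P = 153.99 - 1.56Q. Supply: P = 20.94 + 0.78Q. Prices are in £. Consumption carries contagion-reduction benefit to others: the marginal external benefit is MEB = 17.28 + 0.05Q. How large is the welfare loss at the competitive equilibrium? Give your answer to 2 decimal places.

DWL = £88.41

Market equilibrium (private): 20.94 + 0.78Q = 153.99 - 1.56Q → Q_m = 56.8590.
Social marginal benefit = demand + MEB = 171.27 - 1.51Q.
Set SMB = MC: 171.27 - 1.51Q = 20.94 + 0.78Q → Q* = 65.6463.
Height of the DWL triangle at Q_m is SMB(Q_m) − MC(Q_m) = MEB(Q_m) = 20.1229.
DWL = ½ × 8.7873 × 20.1229 = 88.4130.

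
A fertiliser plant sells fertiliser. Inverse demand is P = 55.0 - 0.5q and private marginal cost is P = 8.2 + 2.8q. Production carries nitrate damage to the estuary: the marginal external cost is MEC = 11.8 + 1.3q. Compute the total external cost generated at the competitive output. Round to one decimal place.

298.1

Market equilibrium (private): 8.2 + 2.8q = 55.0 - 0.5q → q_m = 14.1818.
Total external cost = ∫₀^{q_m} (11.8 + 1.3q) dq = 11.8×14.1818 + ½×1.3×14.1818² = 298.0755.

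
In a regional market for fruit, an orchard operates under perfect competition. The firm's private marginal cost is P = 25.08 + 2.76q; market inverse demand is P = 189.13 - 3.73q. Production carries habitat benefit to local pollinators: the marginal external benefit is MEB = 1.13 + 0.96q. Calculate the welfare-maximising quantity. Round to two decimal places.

Social marginal cost = private MC − MEB = 23.95 + 1.80q.
Set SMC = demand: 23.95 + 1.80q = 189.13 - 3.73q → q* = 29.8698.

q* = 29.87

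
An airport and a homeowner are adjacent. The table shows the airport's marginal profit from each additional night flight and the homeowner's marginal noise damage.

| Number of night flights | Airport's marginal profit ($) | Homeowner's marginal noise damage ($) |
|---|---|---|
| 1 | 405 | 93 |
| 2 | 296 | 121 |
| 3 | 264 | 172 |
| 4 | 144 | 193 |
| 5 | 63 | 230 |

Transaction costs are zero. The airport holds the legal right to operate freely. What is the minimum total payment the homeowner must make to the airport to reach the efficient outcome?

Left alone the airport would choose level 5 (marginal profit stays positive).
Efficient level: k* = 3 (marginal profit ≥ marginal noise damage through 3).
The homeowner must at least cover the airport's forgone profit from cutting 5→3: 144 + 63 = 207.

$207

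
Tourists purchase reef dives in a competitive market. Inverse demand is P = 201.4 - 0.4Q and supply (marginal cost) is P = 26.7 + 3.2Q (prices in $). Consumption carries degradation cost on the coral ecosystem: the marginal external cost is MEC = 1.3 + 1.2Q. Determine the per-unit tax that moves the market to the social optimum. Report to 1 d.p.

Social marginal benefit = demand − MEC = 200.1 - 1.6Q.
Set SMB = MC: 200.1 - 1.6Q = 26.7 + 3.2Q → Q* = 36.1250.
The Pigouvian tax equals MEC at Q*: 1.3 + 1.2×36.1250 = 44.6500.

tax = $44.7 per unit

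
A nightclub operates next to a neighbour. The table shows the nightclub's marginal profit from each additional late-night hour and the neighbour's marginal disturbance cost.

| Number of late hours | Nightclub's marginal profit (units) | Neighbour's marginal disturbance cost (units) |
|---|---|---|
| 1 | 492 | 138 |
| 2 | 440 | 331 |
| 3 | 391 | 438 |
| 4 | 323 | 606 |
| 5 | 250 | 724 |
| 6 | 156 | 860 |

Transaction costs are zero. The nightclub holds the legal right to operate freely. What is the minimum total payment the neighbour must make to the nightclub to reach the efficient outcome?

Left alone the nightclub would choose level 6 (marginal profit stays positive).
Efficient level: k* = 2 (marginal profit ≥ marginal disturbance cost through 2).
The neighbour must at least cover the nightclub's forgone profit from cutting 6→2: 391 + 323 + 250 + 156 = 1120.

1120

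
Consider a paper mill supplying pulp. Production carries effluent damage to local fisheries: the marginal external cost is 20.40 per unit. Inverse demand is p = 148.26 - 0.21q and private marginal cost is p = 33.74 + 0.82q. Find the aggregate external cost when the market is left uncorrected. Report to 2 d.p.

Market equilibrium (private): 33.74 + 0.82q = 148.26 - 0.21q → q_m = 111.1845.
Total external cost = MEC × q_m = 20.40 × 111.1845 = 2268.1638.

2268.16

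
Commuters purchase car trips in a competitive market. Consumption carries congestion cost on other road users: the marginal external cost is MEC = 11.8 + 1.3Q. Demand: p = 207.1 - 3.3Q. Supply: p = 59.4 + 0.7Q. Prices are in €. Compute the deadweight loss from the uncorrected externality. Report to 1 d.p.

DWL = €337.4

Market equilibrium (private): 59.4 + 0.7Q = 207.1 - 3.3Q → Q_m = 36.9250.
Social marginal benefit = demand − MEC = 195.3 - 4.6Q.
Set SMB = MC: 195.3 - 4.6Q = 59.4 + 0.7Q → Q* = 25.6415.
The loss is the area between SMB and MC from Q* to Q_m; with linear curves that's a triangle of height MEC(Q_m).
DWL = ½ × 11.2835 × 59.8025 = 337.3908.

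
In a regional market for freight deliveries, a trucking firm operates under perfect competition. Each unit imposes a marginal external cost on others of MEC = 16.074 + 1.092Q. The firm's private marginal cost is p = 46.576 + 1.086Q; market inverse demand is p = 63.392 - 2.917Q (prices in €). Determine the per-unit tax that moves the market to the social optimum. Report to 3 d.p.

tax = €16.233 per unit

Social marginal cost = private MC + MEC = 62.650 + 2.178Q.
Set SMC = demand: 62.650 + 2.178Q = 63.392 - 2.917Q → Q* = 0.1456.
The Pigouvian tax equals MEC at Q*: 16.074 + 1.092×0.1456 = 16.2330.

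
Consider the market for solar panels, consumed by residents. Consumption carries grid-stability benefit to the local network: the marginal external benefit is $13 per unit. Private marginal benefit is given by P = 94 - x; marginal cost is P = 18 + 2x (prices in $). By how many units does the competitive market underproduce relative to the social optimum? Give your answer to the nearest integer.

4 units

Market equilibrium (private): 18 + 2x = 94 - x → x_m = 25.3333.
Social marginal benefit = demand + MEB = 107 - x.
Set SMB = MC: 107 - x = 18 + 2x → x* = 29.6667.
Gap = |25.3333 − 29.6667| = 4.3334.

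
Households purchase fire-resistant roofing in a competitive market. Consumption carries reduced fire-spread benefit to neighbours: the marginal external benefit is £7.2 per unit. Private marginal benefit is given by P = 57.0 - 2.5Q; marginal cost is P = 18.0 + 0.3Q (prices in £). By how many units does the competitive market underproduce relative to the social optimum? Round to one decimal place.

2.6 units

Market equilibrium (private): 18.0 + 0.3Q = 57.0 - 2.5Q → Q_m = 13.9286.
Social marginal benefit = demand + MEB = 64.2 - 2.5Q.
Set SMB = MC: 64.2 - 2.5Q = 18.0 + 0.3Q → Q* = 16.5000.
Gap = |13.9286 − 16.5000| = 2.5714.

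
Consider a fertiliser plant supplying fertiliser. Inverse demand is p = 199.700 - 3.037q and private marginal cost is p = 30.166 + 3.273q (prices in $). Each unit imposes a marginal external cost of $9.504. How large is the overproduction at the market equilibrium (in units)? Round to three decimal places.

Market equilibrium (private): 30.166 + 3.273q = 199.700 - 3.037q → q_m = 26.8675.
Social marginal cost = private MC + MEC = 39.670 + 3.273q.
Set SMC = demand: 39.670 + 3.273q = 199.700 - 3.037q → q* = 25.3613.
Gap = |26.8675 − 25.3613| = 1.5062.

1.506 units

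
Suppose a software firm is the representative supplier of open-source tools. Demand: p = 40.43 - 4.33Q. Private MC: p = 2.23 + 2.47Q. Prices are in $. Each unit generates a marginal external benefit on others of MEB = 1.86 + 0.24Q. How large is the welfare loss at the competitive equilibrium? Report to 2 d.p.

DWL = $0.78

Market equilibrium (private): 2.23 + 2.47Q = 40.43 - 4.33Q → Q_m = 5.6176.
Social marginal cost = private MC − MEB = 0.37 + 2.23Q.
Set SMC = demand: 0.37 + 2.23Q = 40.43 - 4.33Q → Q* = 6.1067.
Height of the DWL triangle at Q_m is demand(Q_m) − SMC(Q_m) = MEB(Q_m) = 3.2082.
DWL = ½ × 0.4891 × 3.2082 = 0.7846.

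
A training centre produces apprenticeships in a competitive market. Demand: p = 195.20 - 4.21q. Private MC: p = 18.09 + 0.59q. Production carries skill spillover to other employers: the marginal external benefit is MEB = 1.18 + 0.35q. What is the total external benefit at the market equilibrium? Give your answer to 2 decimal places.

Market equilibrium (private): 18.09 + 0.59q = 195.20 - 4.21q → q_m = 36.8979.
Total external benefit = ∫₀^{q_m} (1.18 + 0.35q) dq = 1.18×36.8979 + ½×0.35×36.8979² = 281.7942.

281.79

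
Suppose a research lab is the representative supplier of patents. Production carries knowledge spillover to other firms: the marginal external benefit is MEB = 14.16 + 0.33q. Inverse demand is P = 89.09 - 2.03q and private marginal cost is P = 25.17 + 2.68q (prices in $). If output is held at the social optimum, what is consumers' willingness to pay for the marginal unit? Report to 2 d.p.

Social marginal cost = private MC − MEB = 11.01 + 2.35q.
Set SMC = demand: 11.01 + 2.35q = 89.09 - 2.03q → q* = 17.8265.
Consumer price on the demand curve at q*: 89.09 − 2.03×17.8265 = 52.9022.

P = $52.90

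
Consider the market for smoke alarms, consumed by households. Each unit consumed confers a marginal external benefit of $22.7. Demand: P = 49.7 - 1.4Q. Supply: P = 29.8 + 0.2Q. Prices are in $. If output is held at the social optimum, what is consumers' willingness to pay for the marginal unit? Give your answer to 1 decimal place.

P = $12.4

Social marginal benefit = demand + MEB = 72.4 - 1.4Q.
Set SMB = MC: 72.4 - 1.4Q = 29.8 + 0.2Q → Q* = 26.6250.
Consumer price on the demand curve at Q*: 49.7 − 1.4×26.6250 = 12.4250.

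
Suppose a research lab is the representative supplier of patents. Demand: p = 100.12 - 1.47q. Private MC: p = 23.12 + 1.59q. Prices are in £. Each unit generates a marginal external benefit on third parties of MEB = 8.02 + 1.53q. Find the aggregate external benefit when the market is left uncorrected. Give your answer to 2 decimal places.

£686.21

Market equilibrium (private): 23.12 + 1.59q = 100.12 - 1.47q → q_m = 25.1634.
Total external benefit = ∫₀^{q_m} (8.02 + 1.53q) dq = 8.02×25.1634 + ½×1.53×25.1634² = 686.2059.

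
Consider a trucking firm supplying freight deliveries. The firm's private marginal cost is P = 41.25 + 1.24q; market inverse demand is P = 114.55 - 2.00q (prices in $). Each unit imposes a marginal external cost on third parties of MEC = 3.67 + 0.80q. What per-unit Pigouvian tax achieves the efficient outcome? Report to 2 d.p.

tax = $17.46 per unit

Social marginal cost = private MC + MEC = 44.92 + 2.04q.
Set SMC = demand: 44.92 + 2.04q = 114.55 - 2.00q → q* = 17.2351.
The Pigouvian tax equals MEC at q*: 3.67 + 0.80×17.2351 = 17.4581.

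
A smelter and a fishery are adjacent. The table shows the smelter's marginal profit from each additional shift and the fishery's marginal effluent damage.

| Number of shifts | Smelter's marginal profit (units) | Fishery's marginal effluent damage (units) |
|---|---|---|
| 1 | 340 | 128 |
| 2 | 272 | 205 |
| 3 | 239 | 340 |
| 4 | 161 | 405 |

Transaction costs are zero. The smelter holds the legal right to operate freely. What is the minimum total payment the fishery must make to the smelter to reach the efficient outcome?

Left alone the smelter would choose level 4 (marginal profit stays positive).
Efficient level: k* = 2 (marginal profit ≥ marginal effluent damage through 2).
The fishery must at least cover the smelter's forgone profit from cutting 4→2: 239 + 161 = 400.

400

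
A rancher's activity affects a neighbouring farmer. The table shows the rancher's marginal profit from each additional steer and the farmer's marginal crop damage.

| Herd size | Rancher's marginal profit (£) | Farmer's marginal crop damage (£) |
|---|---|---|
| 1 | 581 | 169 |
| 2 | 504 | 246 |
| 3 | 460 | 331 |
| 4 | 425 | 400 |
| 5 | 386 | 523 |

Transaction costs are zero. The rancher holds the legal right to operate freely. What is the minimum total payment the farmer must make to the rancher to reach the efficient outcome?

Left alone the rancher would choose level 5 (marginal profit stays positive).
Efficient level: k* = 4 (marginal profit ≥ marginal crop damage through 4).
The farmer must at least cover the rancher's forgone profit from cutting 5→4: 386 = 386.

£386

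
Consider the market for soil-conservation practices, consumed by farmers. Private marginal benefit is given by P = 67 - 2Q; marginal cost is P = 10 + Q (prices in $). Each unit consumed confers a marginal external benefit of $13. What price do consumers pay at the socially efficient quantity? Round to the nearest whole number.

P = $20

Social marginal benefit = demand + MEB = 80 - 2Q.
Set SMB = MC: 80 - 2Q = 10 + Q → Q* = 23.3333.
Consumer price on the demand curve at Q*: 67 − 2×23.3333 = 20.3334.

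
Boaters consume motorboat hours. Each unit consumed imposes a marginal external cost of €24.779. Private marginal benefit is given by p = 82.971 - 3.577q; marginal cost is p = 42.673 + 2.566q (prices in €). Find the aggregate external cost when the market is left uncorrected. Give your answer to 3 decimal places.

Market equilibrium (private): 42.673 + 2.566q = 82.971 - 3.577q → q_m = 6.5600.
Total external cost = MEC × q_m = 24.779 × 6.5600 = 162.5502.

€162.550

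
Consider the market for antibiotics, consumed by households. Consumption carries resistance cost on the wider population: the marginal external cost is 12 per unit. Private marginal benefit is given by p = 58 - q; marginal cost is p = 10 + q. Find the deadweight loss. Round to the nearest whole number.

Market equilibrium (private): 10 + q = 58 - q → q_m = 24.0000.
Social marginal benefit = demand − MEC = 46 - q.
Set SMB = MC: 46 - q = 10 + q → q* = 18.0000.
The welfare-loss triangle has base |q_m − q*| and height MEC(q_m) (the vertical gap between SMB and MC is zero at q* and MEC at q_m).
DWL = ½ × 6.0000 × 12.0000 = 36.0000.

DWL = 36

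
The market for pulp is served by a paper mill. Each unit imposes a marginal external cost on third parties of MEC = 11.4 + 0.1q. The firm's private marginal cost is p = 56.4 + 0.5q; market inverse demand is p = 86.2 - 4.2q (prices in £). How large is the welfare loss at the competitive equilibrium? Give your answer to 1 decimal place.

DWL = £15.1

Market equilibrium (private): 56.4 + 0.5q = 86.2 - 4.2q → q_m = 6.3404.
Social marginal cost = private MC + MEC = 67.8 + 0.6q.
Set SMC = demand: 67.8 + 0.6q = 86.2 - 4.2q → q* = 3.8333.
Height of the DWL triangle at q_m is SMC(q_m) − demand(q_m) = MEC(q_m) = 12.0340.
DWL = ½ × 2.5071 × 12.0340 = 15.0852.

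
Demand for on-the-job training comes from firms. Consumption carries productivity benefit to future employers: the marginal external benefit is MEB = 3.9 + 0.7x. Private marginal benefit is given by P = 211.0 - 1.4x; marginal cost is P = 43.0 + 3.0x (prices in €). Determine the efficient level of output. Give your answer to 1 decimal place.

Social marginal benefit = demand + MEB = 214.9 - 0.7x.
Set SMB = MC: 214.9 - 0.7x = 43.0 + 3.0x → x* = 46.4595.

x* = 46.5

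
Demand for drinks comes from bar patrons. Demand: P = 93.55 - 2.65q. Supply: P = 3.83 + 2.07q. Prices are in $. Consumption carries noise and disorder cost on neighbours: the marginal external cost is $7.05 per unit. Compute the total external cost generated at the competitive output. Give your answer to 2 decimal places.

$134.01

Market equilibrium (private): 3.83 + 2.07q = 93.55 - 2.65q → q_m = 19.0085.
Total external cost = MEC × q_m = 7.05 × 19.0085 = 134.0099.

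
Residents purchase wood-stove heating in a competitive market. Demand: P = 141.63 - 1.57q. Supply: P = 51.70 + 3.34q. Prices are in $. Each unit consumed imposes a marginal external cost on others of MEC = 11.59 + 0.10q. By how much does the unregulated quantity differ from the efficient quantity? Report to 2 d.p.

Market equilibrium (private): 51.70 + 3.34q = 141.63 - 1.57q → q_m = 18.3157.
Social marginal benefit = demand − MEC = 130.04 - 1.67q.
Set SMB = MC: 130.04 - 1.67q = 51.70 + 3.34q → q* = 15.6367.
Gap = |18.3157 − 15.6367| = 2.6790.

2.68 units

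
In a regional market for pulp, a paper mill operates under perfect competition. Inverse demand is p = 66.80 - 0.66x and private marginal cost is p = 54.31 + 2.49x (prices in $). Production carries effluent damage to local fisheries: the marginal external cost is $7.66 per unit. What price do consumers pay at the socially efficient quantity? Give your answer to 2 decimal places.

Social marginal cost = private MC + MEC = 61.97 + 2.49x.
Set SMC = demand: 61.97 + 2.49x = 66.80 - 0.66x → x* = 1.5333.
Consumer price on the demand curve at x*: 66.80 − 0.66×1.5333 = 65.7880.

P = $65.79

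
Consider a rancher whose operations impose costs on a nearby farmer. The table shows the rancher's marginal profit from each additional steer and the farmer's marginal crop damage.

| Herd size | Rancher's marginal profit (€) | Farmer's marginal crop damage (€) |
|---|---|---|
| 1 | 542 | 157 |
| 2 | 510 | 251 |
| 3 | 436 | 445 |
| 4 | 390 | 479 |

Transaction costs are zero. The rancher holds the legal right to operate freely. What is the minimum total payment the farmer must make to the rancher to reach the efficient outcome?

Left alone the rancher would choose level 4 (marginal profit stays positive).
Efficient level: k* = 2 (marginal profit ≥ marginal crop damage through 2).
The farmer must at least cover the rancher's forgone profit from cutting 4→2: 436 + 390 = 826.

€826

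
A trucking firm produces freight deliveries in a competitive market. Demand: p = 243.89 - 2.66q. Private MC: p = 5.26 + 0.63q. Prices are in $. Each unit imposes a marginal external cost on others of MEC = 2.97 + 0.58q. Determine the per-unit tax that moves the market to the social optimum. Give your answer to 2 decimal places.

Social marginal cost = private MC + MEC = 8.23 + 1.21q.
Set SMC = demand: 8.23 + 1.21q = 243.89 - 2.66q → q* = 60.8941.
The Pigouvian tax equals MEC at q*: 2.97 + 0.58×60.8941 = 38.2886.

tax = $38.29 per unit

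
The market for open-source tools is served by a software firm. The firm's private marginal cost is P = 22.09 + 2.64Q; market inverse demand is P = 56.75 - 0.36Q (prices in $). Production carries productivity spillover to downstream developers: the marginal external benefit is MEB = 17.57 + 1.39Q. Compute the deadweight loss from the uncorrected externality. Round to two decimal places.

DWL = $351.22

Market equilibrium (private): 22.09 + 2.64Q = 56.75 - 0.36Q → Q_m = 11.5533.
Social marginal cost = private MC − MEB = 4.52 + 1.25Q.
Set SMC = demand: 4.52 + 1.25Q = 56.75 - 0.36Q → Q* = 32.4410.
Between Q* and Q_m the wedge demand − SMC runs linearly from 0 to MEB(Q_m), so the loss is a triangle.
DWL = ½ × 20.8877 × 33.6291 = 351.2173.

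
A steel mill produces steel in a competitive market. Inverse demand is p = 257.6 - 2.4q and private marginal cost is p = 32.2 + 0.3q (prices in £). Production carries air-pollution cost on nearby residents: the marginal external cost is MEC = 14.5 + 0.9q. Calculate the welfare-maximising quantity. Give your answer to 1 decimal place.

Social marginal cost = private MC + MEC = 46.7 + 1.2q.
Set SMC = demand: 46.7 + 1.2q = 257.6 - 2.4q → q* = 58.5833.

q* = 58.6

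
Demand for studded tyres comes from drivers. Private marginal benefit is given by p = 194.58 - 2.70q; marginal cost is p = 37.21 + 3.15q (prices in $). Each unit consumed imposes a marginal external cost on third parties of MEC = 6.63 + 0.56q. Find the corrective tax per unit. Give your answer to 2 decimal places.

tax = $19.80 per unit

Social marginal benefit = demand − MEC = 187.95 - 3.26q.
Set SMB = MC: 187.95 - 3.26q = 37.21 + 3.15q → q* = 23.5164.
The Pigouvian tax equals MEC at q*: 6.63 + 0.56×23.5164 = 19.7992.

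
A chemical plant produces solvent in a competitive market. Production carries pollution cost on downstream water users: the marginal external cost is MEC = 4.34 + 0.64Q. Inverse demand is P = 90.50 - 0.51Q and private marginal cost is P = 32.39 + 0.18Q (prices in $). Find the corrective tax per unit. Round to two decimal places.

tax = $30.21 per unit

Social marginal cost = private MC + MEC = 36.73 + 0.82Q.
Set SMC = demand: 36.73 + 0.82Q = 90.50 - 0.51Q → Q* = 40.4286.
The Pigouvian tax equals MEC at Q*: 4.34 + 0.64×40.4286 = 30.2143.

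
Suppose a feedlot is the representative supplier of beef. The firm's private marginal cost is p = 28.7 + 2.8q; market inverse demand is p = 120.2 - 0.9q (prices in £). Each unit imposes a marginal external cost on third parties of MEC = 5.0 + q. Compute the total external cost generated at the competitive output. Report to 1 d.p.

Market equilibrium (private): 28.7 + 2.8q = 120.2 - 0.9q → q_m = 24.7297.
Total external cost = ∫₀^{q_m} (5.0 + 1.0q) dq = 5.0×24.7297 + ½×1.0×24.7297² = 429.4275.

£429.4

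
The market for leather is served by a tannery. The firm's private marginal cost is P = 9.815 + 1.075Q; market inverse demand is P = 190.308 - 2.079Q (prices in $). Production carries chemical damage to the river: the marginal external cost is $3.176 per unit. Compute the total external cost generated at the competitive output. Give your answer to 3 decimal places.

Market equilibrium (private): 9.815 + 1.075Q = 190.308 - 2.079Q → Q_m = 57.2267.
Total external cost = MEC × Q_m = 3.176 × 57.2267 = 181.7520.

$181.752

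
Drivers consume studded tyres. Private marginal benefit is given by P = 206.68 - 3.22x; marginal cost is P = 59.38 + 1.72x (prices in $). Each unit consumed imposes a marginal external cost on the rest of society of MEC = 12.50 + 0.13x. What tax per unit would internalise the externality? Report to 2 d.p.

Social marginal benefit = demand − MEC = 194.18 - 3.35x.
Set SMB = MC: 194.18 - 3.35x = 59.38 + 1.72x → x* = 26.5878.
The Pigouvian tax equals MEC at x*: 12.50 + 0.13×26.5878 = 15.9564.

tax = $15.96 per unit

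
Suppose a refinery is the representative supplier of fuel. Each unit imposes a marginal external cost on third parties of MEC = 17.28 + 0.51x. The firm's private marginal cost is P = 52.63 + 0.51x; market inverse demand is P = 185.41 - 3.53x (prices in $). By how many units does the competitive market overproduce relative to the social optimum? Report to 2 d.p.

7.48 units

Market equilibrium (private): 52.63 + 0.51x = 185.41 - 3.53x → x_m = 32.8663.
Social marginal cost = private MC + MEC = 69.91 + 1.02x.
Set SMC = demand: 69.91 + 1.02x = 185.41 - 3.53x → x* = 25.3846.
Gap = |32.8663 − 25.3846| = 7.4817.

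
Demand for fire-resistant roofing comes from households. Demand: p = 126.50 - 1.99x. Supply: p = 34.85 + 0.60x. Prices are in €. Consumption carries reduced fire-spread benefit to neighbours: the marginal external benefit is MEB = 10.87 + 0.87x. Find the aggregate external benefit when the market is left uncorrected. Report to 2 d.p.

Market equilibrium (private): 34.85 + 0.60x = 126.50 - 1.99x → x_m = 35.3861.
Total external benefit = ∫₀^{x_m} (10.87 + 0.87x) dx = 10.87×35.3861 + ½×0.87×35.3861² = 929.3435.

€929.34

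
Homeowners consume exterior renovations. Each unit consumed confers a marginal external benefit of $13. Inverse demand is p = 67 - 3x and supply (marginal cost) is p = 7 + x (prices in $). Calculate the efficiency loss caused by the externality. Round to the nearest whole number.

DWL = $21

Market equilibrium (private): 7 + x = 67 - 3x → x_m = 15.0000.
Social marginal benefit = demand + MEB = 80 - 3x.
Set SMB = MC: 80 - 3x = 7 + x → x* = 18.2500.
The loss is the area between SMB and MC from x* to x_m; with linear curves that's a triangle of height MEB(x_m).
DWL = ½ × 3.2500 × 13.0000 = 21.1250.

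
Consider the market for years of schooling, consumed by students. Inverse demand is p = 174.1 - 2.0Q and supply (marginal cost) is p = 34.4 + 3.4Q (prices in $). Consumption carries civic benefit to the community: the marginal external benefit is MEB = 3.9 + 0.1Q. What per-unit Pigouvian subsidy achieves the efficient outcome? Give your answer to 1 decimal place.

subsidy = $6.6 per unit

Social marginal benefit = demand + MEB = 178.0 - 1.9Q.
Set SMB = MC: 178.0 - 1.9Q = 34.4 + 3.4Q → Q* = 27.0943.
The Pigouvian subsidy equals MEB at Q*: 3.9 + 0.1×27.0943 = 6.6094.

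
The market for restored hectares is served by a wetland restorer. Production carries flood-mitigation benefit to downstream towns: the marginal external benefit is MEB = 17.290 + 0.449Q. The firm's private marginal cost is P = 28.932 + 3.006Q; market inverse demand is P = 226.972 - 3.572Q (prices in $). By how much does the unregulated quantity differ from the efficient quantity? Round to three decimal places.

5.027 units

Market equilibrium (private): 28.932 + 3.006Q = 226.972 - 3.572Q → Q_m = 30.1064.
Social marginal cost = private MC − MEB = 11.642 + 2.557Q.
Set SMC = demand: 11.642 + 2.557Q = 226.972 - 3.572Q → Q* = 35.1330.
Gap = |30.1064 − 35.1330| = 5.0266.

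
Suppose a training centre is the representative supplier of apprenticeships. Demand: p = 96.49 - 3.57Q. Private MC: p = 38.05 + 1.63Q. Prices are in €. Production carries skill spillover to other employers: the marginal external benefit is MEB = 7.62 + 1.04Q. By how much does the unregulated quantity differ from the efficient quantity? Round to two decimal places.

Market equilibrium (private): 38.05 + 1.63Q = 96.49 - 3.57Q → Q_m = 11.2385.
Social marginal cost = private MC − MEB = 30.43 + 0.59Q.
Set SMC = demand: 30.43 + 0.59Q = 96.49 - 3.57Q → Q* = 15.8798.
Gap = |11.2385 − 15.8798| = 4.6413.

4.64 units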